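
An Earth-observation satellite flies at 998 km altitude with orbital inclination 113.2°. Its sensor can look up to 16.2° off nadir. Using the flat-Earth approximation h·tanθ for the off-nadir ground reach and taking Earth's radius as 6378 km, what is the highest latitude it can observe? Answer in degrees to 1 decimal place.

Retrograde orbit: the ground track reaches ±(180° − i) = ±(180 − 113.2) = ±66.8°.
Sensor half-swath on the ground ≈ 998·tan(16.2°) = 290 km = 2.60° of latitude.
Maximum observable latitude ≈ 66.8 + 2.60 = 69.4°.

69.4°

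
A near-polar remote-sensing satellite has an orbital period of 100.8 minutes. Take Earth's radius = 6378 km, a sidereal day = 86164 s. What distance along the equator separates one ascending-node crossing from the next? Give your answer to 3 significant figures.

T = 100.8 min = 6048.0 s.
During one orbit Earth rotates (6048.0 / 86164) × 360° = 25.27°.
At the equator that is 25.27° × (2π·6378/360) km/° = 25.27 × 111.3 = 2813 km.

2810 km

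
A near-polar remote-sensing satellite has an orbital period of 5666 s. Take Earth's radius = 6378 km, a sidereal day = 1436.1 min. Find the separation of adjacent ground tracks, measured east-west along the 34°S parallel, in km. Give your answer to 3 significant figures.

Node shift per orbit = (5666.0/86166) × 360° = 23.67°.
Equatorial spacing = 23.67 × 111.3 km/° = 2635 km.
At 34° latitude, spacing = 2635 × cos(34°) = 2185 km.

2180 km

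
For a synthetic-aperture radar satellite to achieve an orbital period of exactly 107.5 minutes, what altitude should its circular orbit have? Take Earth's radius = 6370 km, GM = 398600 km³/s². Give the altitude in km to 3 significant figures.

T = 107.5 min = 6450.0 s.
From T = 2π√(a³/μ): a = (μ T²/4π²)^(1/3) = (398600 × 6450.0² / 4π²)^(1/3) = 7489 km.
Altitude h = a − R = 7489 − 6370 = 1119 km.

1120 km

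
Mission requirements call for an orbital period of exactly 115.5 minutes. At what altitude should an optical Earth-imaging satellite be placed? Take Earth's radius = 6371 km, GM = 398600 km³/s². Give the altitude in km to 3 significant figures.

T = 115.5 min = 6930.0 s.
From T = 2π√(a³/μ): a = (μ T²/4π²)^(1/3) = (398600 × 6930.0² / 4π²)^(1/3) = 7856 km.
Altitude h = a − R = 7856 − 6371 = 1485 km.

1490 km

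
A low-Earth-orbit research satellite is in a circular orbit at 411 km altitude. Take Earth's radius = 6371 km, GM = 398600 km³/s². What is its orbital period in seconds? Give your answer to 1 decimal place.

Semi-major axis a = 6371 + 411 = 6782 km. Period T = 2π√(a³/μ) = 2π√(6782³/398600) = 5558.4 s = 92.64 min.

5558.4 seconds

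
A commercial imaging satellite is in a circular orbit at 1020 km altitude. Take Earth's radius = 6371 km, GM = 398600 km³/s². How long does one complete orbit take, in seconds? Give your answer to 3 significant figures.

6320 seconds

Semi-major axis a = 6371 + 1020 = 7391 km. Period T = 2π√(a³/μ) = 2π√(7391³/398600) = 6323.6 s = 105.39 min.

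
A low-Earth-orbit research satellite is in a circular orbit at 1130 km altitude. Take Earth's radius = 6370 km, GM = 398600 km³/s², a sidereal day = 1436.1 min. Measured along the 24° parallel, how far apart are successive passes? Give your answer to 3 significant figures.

Semi-major axis a = 6370 + 1130 = 7500 km. Period T = 2π√(a³/μ) = 2π√(7500³/398600) = 6464.0 s = 107.73 min.
Node shift per orbit = (6464.0/86166) × 360° = 27.01°.
Equatorial spacing = 27.01 × 111.2 km/° = 3003 km.
At 24° latitude, spacing = 3003 × cos(24°) = 2743 km.

2740 km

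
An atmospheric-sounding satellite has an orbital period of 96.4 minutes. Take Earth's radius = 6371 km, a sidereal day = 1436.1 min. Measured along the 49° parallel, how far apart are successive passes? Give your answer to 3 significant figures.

T = 96.4 min = 5784.0 s.
Node shift per orbit = (5784.0/86166) × 360° = 24.17°.
Equatorial spacing = 24.17 × 111.2 km/° = 2687 km.
At 49° latitude, spacing = 2687 × cos(49°) = 1763 km.

1760 km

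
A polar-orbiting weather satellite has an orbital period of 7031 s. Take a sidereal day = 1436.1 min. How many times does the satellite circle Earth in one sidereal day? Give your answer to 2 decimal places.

Orbits per sidereal day = 86166 / 7031.0 = 12.255.

12.26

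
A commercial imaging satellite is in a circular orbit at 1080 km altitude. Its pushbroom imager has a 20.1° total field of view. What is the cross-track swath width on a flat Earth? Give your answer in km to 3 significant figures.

383 km

Half-angle = 20.1°/2 = 10.05°.
Swath width ≈ 2h·tan(θ/2) = 2 × 1080 × tan(10.05°) = 382.8 km.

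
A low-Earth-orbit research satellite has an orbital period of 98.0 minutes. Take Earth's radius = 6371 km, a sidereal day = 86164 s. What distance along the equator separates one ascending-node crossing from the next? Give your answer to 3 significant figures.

2730 km

T = 98.0 min = 5880.0 s.
During one orbit Earth rotates (5880.0 / 86164) × 360° = 24.57°.
At the equator that is 24.57° × (2π·6371/360) km/° = 24.57 × 111.2 = 2732 km.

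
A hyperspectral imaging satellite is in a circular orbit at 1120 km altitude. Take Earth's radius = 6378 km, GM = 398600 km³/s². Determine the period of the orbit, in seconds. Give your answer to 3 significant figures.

Semi-major axis a = 6378 + 1120 = 7498 km. Period T = 2π√(a³/μ) = 2π√(7498³/398600) = 6461.4 s = 107.69 min.

6460 seconds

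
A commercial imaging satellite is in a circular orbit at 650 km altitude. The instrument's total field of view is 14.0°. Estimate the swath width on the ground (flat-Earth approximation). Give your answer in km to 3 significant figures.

Half-angle = 14.0°/2 = 7°.
Swath width ≈ 2h·tan(θ/2) = 2 × 650 × tan(7°) = 159.6 km.

160 km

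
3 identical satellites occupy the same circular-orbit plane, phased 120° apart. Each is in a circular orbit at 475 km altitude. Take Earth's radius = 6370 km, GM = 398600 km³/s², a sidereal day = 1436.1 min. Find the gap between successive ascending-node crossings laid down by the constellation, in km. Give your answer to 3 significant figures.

873 km

Semi-major axis a = 6370 + 475 = 6845 km. Period T = 2π√(a³/μ) = 2π√(6845³/398600) = 5636.0 s = 93.93 min.
Single-satellite node shift = (5636.0/86166) × 360° = 23.55°.
With 3 satellites evenly phased, successive equator crossings are 23.55/3 = 7.849° apart.
That is 7.849 × 111.2 = 873 km at the equator.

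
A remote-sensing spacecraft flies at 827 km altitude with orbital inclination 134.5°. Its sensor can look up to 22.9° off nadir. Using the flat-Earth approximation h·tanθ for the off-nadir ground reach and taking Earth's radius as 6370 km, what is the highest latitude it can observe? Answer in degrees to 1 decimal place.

48.6°

Retrograde orbit: the ground track reaches ±(180° − i) = ±(180 − 134.5) = ±45.5°.
Sensor half-swath on the ground ≈ 827·tan(22.9°) = 349 km = 3.14° of latitude.
Maximum observable latitude ≈ 45.5 + 3.14 = 48.6°.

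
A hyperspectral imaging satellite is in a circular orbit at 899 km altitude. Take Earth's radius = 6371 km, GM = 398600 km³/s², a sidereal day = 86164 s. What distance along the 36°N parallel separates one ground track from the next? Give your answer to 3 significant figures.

2320 km

Semi-major axis a = 6371 + 899 = 7270 km. Period T = 2π√(a³/μ) = 2π√(7270³/398600) = 6169.0 s = 102.82 min.
Node shift per orbit = (6169.0/86164) × 360° = 25.77°.
Equatorial spacing = 25.77 × 111.2 km/° = 2866 km.
At 36° latitude, spacing = 2866 × cos(36°) = 2319 km.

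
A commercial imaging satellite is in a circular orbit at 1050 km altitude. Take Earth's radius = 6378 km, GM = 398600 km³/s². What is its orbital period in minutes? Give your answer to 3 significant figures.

Semi-major axis a = 6378 + 1050 = 7428 km. Period T = 2π√(a³/μ) = 2π√(7428³/398600) = 6371.2 s = 106.19 min.

106 min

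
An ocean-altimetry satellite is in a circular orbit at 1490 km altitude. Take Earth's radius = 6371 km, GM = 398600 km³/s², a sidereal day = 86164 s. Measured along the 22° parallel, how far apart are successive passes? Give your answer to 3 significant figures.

2990 km

Semi-major axis a = 6371 + 1490 = 7861 km. Period T = 2π√(a³/μ) = 2π√(7861³/398600) = 6936.3 s = 115.61 min.
Node shift per orbit = (6936.3/86164) × 360° = 28.98°.
Equatorial spacing = 28.98 × 111.2 km/° = 3222 km.
At 22° latitude, spacing = 3222 × cos(22°) = 2988 km.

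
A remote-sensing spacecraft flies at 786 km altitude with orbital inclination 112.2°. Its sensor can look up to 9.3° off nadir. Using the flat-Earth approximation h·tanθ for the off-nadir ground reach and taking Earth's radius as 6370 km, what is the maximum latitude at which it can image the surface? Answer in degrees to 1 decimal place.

69.0°

Retrograde orbit: the ground track reaches ±(180° − i) = ±(180 − 112.2) = ±67.8°.
Sensor half-swath on the ground ≈ 786·tan(9.3°) = 129 km = 1.16° of latitude.
Maximum observable latitude ≈ 67.8 + 1.16 = 69.0°.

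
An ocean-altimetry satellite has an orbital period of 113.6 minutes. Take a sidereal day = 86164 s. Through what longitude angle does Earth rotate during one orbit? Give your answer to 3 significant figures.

T = 113.6 min = 6816.0 s.
During one orbit Earth rotates (6816.0 / 86164) × 360° = 28.48°.

28.5°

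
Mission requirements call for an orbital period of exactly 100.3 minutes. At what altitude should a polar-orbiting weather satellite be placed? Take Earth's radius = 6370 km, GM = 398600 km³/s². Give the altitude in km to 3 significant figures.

781 km

T = 100.3 min = 6018.0 s.
From T = 2π√(a³/μ): a = (μ T²/4π²)^(1/3) = (398600 × 6018.0² / 4π²)^(1/3) = 7151 km.
Altitude h = a − R = 7151 − 6370 = 781 km.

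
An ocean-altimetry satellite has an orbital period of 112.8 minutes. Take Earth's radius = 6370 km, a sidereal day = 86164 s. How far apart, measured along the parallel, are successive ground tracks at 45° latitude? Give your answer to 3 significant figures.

2220 km

T = 112.8 min = 6768.0 s.
Node shift per orbit = (6768.0/86164) × 360° = 28.28°.
Equatorial spacing = 28.28 × 111.2 km/° = 3144 km.
At 45° latitude, spacing = 3144 × cos(45°) = 2223 km.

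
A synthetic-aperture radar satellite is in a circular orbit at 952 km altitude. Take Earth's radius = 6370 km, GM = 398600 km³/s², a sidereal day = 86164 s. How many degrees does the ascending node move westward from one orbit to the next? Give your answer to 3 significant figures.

Semi-major axis a = 6370 + 952 = 7322 km. Period T = 2π√(a³/μ) = 2π√(7322³/398600) = 6235.3 s = 103.92 min.
During one orbit Earth rotates (6235.3 / 86164) × 360° = 26.05°.

26.1°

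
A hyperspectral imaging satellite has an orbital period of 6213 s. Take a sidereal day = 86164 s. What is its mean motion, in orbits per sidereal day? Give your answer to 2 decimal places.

13.87

Orbits per sidereal day = 86164 / 6213.0 = 13.868.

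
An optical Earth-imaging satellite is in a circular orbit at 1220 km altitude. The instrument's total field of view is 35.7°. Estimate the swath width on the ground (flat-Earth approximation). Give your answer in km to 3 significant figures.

786 km

Half-angle = 35.7°/2 = 17.85°.
Swath width ≈ 2h·tan(θ/2) = 2 × 1220 × tan(17.85°) = 785.7 km.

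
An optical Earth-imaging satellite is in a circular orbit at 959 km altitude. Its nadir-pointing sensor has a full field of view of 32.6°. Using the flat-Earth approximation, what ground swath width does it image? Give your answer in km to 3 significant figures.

561 km

Half-angle = 32.6°/2 = 16.3°.
Swath width ≈ 2h·tan(θ/2) = 2 × 959 × tan(16.3°) = 560.9 km.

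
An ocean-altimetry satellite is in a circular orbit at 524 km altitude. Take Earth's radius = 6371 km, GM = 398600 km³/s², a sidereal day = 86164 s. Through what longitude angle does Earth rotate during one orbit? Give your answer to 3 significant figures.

23.8°

Semi-major axis a = 6371 + 524 = 6895 km. Period T = 2π√(a³/μ) = 2π√(6895³/398600) = 5697.9 s = 94.96 min.
During one orbit Earth rotates (5697.9 / 86164) × 360° = 23.81°.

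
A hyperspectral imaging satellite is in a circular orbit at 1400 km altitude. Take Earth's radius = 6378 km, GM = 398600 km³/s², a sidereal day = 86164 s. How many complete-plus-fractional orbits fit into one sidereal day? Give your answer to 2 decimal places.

Semi-major axis a = 6378 + 1400 = 7778 km. Period T = 2π√(a³/μ) = 2π√(7778³/398600) = 6826.7 s = 113.78 min.
Orbits per sidereal day = 86164 / 6826.7 = 12.622.

12.62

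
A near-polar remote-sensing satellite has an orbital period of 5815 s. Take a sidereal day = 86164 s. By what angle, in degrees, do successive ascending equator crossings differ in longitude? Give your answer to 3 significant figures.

24.3°

During one orbit Earth rotates (5815.0 / 86164) × 360° = 24.30°.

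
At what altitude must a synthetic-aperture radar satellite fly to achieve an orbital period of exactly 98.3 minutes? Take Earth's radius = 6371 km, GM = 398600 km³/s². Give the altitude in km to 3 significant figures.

T = 98.3 min = 5898.0 s.
From T = 2π√(a³/μ): a = (μ T²/4π²)^(1/3) = (398600 × 5898.0² / 4π²)^(1/3) = 7056 km.
Altitude h = a − R = 7056 − 6371 = 685 km.

685 km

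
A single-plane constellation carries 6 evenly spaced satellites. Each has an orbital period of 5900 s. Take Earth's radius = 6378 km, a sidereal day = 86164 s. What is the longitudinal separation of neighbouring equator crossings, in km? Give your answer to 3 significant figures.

457 km

Single-satellite node shift = (5900.0/86164) × 360° = 24.65°.
With 6 satellites evenly phased, successive equator crossings are 24.65/6 = 4.108° apart.
That is 4.108 × 111.3 = 457 km at the equator.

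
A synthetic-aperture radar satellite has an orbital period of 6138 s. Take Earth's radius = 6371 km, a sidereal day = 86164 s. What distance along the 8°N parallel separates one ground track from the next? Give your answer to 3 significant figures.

Node shift per orbit = (6138.0/86164) × 360° = 25.65°.
Equatorial spacing = 25.65 × 111.2 km/° = 2852 km.
At 8° latitude, spacing = 2852 × cos(8°) = 2824 km.

2820 km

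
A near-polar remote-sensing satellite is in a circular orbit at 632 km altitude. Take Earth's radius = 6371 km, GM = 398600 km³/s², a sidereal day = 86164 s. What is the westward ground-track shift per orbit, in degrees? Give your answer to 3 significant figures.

Semi-major axis a = 6371 + 632 = 7003 km. Period T = 2π√(a³/μ) = 2π√(7003³/398600) = 5832.3 s = 97.20 min.
During one orbit Earth rotates (5832.3 / 86164) × 360° = 24.37°.

24.4°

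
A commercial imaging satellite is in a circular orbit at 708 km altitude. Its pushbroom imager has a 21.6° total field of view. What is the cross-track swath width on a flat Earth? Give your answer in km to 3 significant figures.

Half-angle = 21.6°/2 = 10.8°.
Swath width ≈ 2h·tan(θ/2) = 2 × 708 × tan(10.8°) = 270.1 km.

270 km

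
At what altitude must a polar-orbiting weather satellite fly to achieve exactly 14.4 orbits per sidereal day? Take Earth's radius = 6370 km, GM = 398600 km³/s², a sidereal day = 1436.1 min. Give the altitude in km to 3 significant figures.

Required period T = 86166 / 14.4 = 5983.8 s.
From T = 2π√(a³/μ): a = (μ T²/4π²)^(1/3) = (398600 × 5983.8² / 4π²)^(1/3) = 7124 km.
Altitude h = a − R = 7124 − 6370 = 754 km.

754 km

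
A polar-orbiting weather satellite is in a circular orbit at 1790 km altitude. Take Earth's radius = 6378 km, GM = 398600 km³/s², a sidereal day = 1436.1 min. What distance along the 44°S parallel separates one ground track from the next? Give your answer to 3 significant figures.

2460 km

Semi-major axis a = 6378 + 1790 = 8168 km. Period T = 2π√(a³/μ) = 2π√(8168³/398600) = 7346.6 s = 122.44 min.
Node shift per orbit = (7346.6/86166) × 360° = 30.69°.
Equatorial spacing = 30.69 × 111.3 km/° = 3417 km.
At 44° latitude, spacing = 3417 × cos(44°) = 2458 km.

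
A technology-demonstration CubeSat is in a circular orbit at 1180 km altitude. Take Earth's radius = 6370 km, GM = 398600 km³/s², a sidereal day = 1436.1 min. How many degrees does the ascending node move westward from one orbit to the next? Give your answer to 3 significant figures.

27.3°

Semi-major axis a = 6370 + 1180 = 7550 km. Period T = 2π√(a³/μ) = 2π√(7550³/398600) = 6528.8 s = 108.81 min.
During one orbit Earth rotates (6528.8 / 86166) × 360° = 27.28°.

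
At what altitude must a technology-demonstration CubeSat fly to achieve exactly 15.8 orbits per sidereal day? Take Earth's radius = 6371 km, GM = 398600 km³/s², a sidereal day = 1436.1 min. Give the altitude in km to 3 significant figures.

Required period T = 86166 / 15.8 = 5453.5 s.
From T = 2π√(a³/μ): a = (μ T²/4π²)^(1/3) = (398600 × 5453.5² / 4π²)^(1/3) = 6696 km.
Altitude h = a − R = 6696 − 6371 = 325 km.

325 km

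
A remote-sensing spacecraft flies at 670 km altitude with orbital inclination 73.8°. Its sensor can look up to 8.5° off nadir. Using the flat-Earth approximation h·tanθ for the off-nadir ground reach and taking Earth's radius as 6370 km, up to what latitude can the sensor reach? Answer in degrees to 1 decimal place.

74.7°

For a prograde orbit the ground track reaches latitude ±i = ±73.8°.
Sensor half-swath on the ground ≈ 670·tan(8.5°) = 100 km = 0.90° of latitude.
Maximum observable latitude ≈ 73.8 + 0.90 = 74.7°.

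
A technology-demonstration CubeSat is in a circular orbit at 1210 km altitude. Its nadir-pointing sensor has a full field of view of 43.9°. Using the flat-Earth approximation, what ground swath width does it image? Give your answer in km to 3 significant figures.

975 km

Half-angle = 43.9°/2 = 21.95°.
Swath width ≈ 2h·tan(θ/2) = 2 × 1210 × tan(21.95°) = 975.3 km.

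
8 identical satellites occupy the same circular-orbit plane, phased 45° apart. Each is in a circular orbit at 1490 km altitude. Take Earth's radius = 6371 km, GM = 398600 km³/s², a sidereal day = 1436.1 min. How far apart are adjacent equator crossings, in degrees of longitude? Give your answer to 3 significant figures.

Semi-major axis a = 6371 + 1490 = 7861 km. Period T = 2π√(a³/μ) = 2π√(7861³/398600) = 6936.3 s = 115.61 min.
Single-satellite node shift = (6936.3/86166) × 360° = 28.98°.
With 8 satellites evenly phased, successive equator crossings are 28.98/8 = 3.622° apart.

3.62°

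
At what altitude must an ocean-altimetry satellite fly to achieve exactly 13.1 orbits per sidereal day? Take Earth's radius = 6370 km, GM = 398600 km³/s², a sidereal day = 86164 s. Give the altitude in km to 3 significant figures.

1220 km

Required period T = 86164 / 13.1 = 6577.4 s.
From T = 2π√(a³/μ): a = (μ T²/4π²)^(1/3) = (398600 × 6577.4² / 4π²)^(1/3) = 7587 km.
Altitude h = a − R = 7587 − 6370 = 1217 km.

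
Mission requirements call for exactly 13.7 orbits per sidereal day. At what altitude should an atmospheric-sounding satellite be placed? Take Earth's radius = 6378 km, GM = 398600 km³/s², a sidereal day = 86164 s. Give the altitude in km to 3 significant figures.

Required period T = 86164 / 13.7 = 6289.3 s.
From T = 2π√(a³/μ): a = (μ T²/4π²)^(1/3) = (398600 × 6289.3² / 4π²)^(1/3) = 7364 km.
Altitude h = a − R = 7364 − 6378 = 986 km.

986 km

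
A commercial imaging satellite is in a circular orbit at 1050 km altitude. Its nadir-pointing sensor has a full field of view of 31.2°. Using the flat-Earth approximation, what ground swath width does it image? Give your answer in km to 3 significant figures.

586 km

Half-angle = 31.2°/2 = 15.6°.
Swath width ≈ 2h·tan(θ/2) = 2 × 1050 × tan(15.6°) = 586.3 km.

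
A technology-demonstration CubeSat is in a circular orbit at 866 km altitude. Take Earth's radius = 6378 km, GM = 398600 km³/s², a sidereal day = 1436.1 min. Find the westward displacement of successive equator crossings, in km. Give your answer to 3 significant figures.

Semi-major axis a = 6378 + 866 = 7244 km. Period T = 2π√(a³/μ) = 2π√(7244³/398600) = 6135.9 s = 102.27 min.
During one orbit Earth rotates (6135.9 / 86166) × 360° = 25.64°.
At the equator that is 25.64° × (2π·6378/360) km/° = 25.64 × 111.3 = 2854 km.

2850 km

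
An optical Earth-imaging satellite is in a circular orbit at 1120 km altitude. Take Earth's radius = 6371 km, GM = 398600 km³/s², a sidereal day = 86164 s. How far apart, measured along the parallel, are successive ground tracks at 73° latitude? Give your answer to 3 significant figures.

876 km

Semi-major axis a = 6371 + 1120 = 7491 km. Period T = 2π√(a³/μ) = 2π√(7491³/398600) = 6452.4 s = 107.54 min.
Node shift per orbit = (6452.4/86164) × 360° = 26.96°.
Equatorial spacing = 26.96 × 111.2 km/° = 2998 km.
At 73° latitude, spacing = 2998 × cos(73°) = 876 km.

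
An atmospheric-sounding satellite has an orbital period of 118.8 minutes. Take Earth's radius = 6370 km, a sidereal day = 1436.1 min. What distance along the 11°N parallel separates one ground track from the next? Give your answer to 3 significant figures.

3250 km

T = 118.8 min = 7128.0 s.
Node shift per orbit = (7128.0/86166) × 360° = 29.78°.
Equatorial spacing = 29.78 × 111.2 km/° = 3311 km.
At 11° latitude, spacing = 3311 × cos(11°) = 3250 km.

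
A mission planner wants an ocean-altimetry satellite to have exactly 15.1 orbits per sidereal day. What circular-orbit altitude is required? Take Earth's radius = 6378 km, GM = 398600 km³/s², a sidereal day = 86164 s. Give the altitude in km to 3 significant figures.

524 km

Required period T = 86164 / 15.1 = 5706.2 s.
From T = 2π√(a³/μ): a = (μ T²/4π²)^(1/3) = (398600 × 5706.2² / 4π²)^(1/3) = 6902 km.
Altitude h = a − R = 6902 − 6378 = 524 km.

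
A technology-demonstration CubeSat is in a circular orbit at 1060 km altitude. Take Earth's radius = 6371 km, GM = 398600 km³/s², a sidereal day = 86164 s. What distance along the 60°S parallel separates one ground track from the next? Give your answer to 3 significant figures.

1480 km

Semi-major axis a = 6371 + 1060 = 7431 km. Period T = 2π√(a³/μ) = 2π√(7431³/398600) = 6375.0 s = 106.25 min.
Node shift per orbit = (6375.0/86164) × 360° = 26.64°.
Equatorial spacing = 26.64 × 111.2 km/° = 2962 km.
At 60° latitude, spacing = 2962 × cos(60°) = 1481 km.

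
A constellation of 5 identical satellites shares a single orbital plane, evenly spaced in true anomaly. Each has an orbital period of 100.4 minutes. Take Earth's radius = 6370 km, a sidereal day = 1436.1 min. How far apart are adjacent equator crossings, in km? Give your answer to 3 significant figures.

560 km

T = 100.4 min = 6024.0 s.
Single-satellite node shift = (6024.0/86166) × 360° = 25.17°.
With 5 satellites evenly phased, successive equator crossings are 25.17/5 = 5.034° apart.
That is 5.034 × 111.2 = 560 km at the equator.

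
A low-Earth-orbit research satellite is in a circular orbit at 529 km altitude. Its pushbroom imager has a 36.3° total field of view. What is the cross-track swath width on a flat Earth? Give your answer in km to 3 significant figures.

347 km

Half-angle = 36.3°/2 = 18.15°.
Swath width ≈ 2h·tan(θ/2) = 2 × 529 × tan(18.15°) = 346.8 km.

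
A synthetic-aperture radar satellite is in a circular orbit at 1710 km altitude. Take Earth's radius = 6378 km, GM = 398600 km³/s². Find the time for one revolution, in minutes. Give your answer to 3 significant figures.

Semi-major axis a = 6378 + 1710 = 8088 km. Period T = 2π√(a³/μ) = 2π√(8088³/398600) = 7238.9 s = 120.65 min.

121 min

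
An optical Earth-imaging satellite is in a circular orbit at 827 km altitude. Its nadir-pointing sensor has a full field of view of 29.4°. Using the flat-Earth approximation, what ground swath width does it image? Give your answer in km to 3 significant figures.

Half-angle = 29.4°/2 = 14.7°.
Swath width ≈ 2h·tan(θ/2) = 2 × 827 × tan(14.7°) = 433.9 km.

434 km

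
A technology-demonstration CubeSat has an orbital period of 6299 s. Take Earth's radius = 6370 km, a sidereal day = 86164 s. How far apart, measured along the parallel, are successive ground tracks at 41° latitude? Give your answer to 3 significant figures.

Node shift per orbit = (6299.0/86164) × 360° = 26.32°.
Equatorial spacing = 26.32 × 111.2 km/° = 2926 km.
At 41° latitude, spacing = 2926 × cos(41°) = 2208 km.

2210 km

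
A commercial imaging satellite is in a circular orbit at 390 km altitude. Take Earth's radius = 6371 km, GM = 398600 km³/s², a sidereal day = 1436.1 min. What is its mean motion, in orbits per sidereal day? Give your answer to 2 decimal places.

Semi-major axis a = 6371 + 390 = 6761 km. Period T = 2π√(a³/μ) = 2π√(6761³/398600) = 5532.6 s = 92.21 min.
Orbits per sidereal day = 86166 / 5532.6 = 15.574.

15.57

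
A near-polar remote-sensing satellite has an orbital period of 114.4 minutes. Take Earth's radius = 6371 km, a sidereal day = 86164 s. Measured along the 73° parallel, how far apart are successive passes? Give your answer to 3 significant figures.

932 km

T = 114.4 min = 6864.0 s.
Node shift per orbit = (6864.0/86164) × 360° = 28.68°.
Equatorial spacing = 28.68 × 111.2 km/° = 3189 km.
At 73° latitude, spacing = 3189 × cos(73°) = 932 km.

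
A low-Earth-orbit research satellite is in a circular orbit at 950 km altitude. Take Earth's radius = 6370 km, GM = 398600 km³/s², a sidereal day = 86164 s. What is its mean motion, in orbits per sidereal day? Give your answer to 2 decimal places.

13.82

Semi-major axis a = 6370 + 950 = 7320 km. Period T = 2π√(a³/μ) = 2π√(7320³/398600) = 6232.7 s = 103.88 min.
Orbits per sidereal day = 86164 / 6232.7 = 13.824.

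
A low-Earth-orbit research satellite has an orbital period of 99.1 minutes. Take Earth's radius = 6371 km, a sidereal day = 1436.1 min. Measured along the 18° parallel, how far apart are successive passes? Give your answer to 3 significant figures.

2630 km

T = 99.1 min = 5946.0 s.
Node shift per orbit = (5946.0/86166) × 360° = 24.84°.
Equatorial spacing = 24.84 × 111.2 km/° = 2762 km.
At 18° latitude, spacing = 2762 × cos(18°) = 2627 km.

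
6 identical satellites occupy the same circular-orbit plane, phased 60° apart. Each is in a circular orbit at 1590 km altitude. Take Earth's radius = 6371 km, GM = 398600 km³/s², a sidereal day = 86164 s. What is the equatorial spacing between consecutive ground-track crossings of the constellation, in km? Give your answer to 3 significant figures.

547 km

Semi-major axis a = 6371 + 1590 = 7961 km. Period T = 2π√(a³/μ) = 2π√(7961³/398600) = 7069.1 s = 117.82 min.
Single-satellite node shift = (7069.1/86164) × 360° = 29.54°.
With 6 satellites evenly phased, successive equator crossings are 29.54/6 = 4.923° apart.
That is 4.923 × 111.2 = 547 km at the equator.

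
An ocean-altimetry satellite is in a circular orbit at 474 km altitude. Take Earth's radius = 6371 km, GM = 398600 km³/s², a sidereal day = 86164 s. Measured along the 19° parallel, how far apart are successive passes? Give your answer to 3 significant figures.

2480 km

Semi-major axis a = 6371 + 474 = 6845 km. Period T = 2π√(a³/μ) = 2π√(6845³/398600) = 5636.0 s = 93.93 min.
Node shift per orbit = (5636.0/86164) × 360° = 23.55°.
Equatorial spacing = 23.55 × 111.2 km/° = 2618 km.
At 19° latitude, spacing = 2618 × cos(19°) = 2476 km.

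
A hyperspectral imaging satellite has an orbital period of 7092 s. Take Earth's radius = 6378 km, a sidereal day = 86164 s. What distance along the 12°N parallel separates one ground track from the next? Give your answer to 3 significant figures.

Node shift per orbit = (7092.0/86164) × 360° = 29.63°.
Equatorial spacing = 29.63 × 111.3 km/° = 3298 km.
At 12° latitude, spacing = 3298 × cos(12°) = 3226 km.

3230 km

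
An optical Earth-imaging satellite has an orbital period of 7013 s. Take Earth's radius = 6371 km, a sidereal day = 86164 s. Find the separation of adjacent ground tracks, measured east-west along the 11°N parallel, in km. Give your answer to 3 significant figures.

Node shift per orbit = (7013.0/86164) × 360° = 29.30°.
Equatorial spacing = 29.30 × 111.2 km/° = 3258 km.
At 11° latitude, spacing = 3258 × cos(11°) = 3198 km.

3200 km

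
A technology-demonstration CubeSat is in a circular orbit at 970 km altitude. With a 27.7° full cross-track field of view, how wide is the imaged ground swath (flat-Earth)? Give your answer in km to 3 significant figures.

478 km

Half-angle = 27.7°/2 = 13.85°.
Swath width ≈ 2h·tan(θ/2) = 2 × 970 × tan(13.85°) = 478.3 km.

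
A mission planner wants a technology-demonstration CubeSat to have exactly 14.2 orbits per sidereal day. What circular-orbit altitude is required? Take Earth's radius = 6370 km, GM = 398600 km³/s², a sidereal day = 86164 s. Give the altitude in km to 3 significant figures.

Required period T = 86164 / 14.2 = 6067.9 s.
From T = 2π√(a³/μ): a = (μ T²/4π²)^(1/3) = (398600 × 6067.9² / 4π²)^(1/3) = 7190 km.
Altitude h = a − R = 7190 − 6370 = 820 km.

820 km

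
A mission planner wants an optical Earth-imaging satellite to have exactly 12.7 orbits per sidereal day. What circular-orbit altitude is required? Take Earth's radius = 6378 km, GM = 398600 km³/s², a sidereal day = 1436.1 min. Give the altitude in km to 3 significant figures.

1370 km

Required period T = 86166 / 12.7 = 6784.7 s.
From T = 2π√(a³/μ): a = (μ T²/4π²)^(1/3) = (398600 × 6784.7² / 4π²)^(1/3) = 7746 km.
Altitude h = a − R = 7746 − 6378 = 1368 km.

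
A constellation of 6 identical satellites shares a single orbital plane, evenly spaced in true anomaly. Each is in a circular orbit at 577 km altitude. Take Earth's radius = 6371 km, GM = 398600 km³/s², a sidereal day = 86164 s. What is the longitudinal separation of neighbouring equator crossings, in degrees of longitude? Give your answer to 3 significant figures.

Semi-major axis a = 6371 + 577 = 6948 km. Period T = 2π√(a³/μ) = 2π√(6948³/398600) = 5763.7 s = 96.06 min.
Single-satellite node shift = (5763.7/86164) × 360° = 24.08°.
With 6 satellites evenly phased, successive equator crossings are 24.08/6 = 4.014° apart.

4.01°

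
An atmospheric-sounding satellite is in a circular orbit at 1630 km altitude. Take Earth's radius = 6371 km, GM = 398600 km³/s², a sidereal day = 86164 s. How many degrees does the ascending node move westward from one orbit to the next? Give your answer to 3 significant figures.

29.8°

Semi-major axis a = 6371 + 1630 = 8001 km. Period T = 2π√(a³/μ) = 2π√(8001³/398600) = 7122.4 s = 118.71 min.
During one orbit Earth rotates (7122.4 / 86164) × 360° = 29.76°.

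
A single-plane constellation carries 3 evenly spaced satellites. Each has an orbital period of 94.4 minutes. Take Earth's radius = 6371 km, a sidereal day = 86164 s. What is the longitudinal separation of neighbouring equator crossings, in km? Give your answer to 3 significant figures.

T = 94.4 min = 5664.0 s.
Single-satellite node shift = (5664.0/86164) × 360° = 23.66°.
With 3 satellites evenly phased, successive equator crossings are 23.66/3 = 7.888° apart.
That is 7.888 × 111.2 = 877 km at the equator.

877 km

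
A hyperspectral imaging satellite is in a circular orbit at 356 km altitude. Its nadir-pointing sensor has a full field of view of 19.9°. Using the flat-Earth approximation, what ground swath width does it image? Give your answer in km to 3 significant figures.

Half-angle = 19.9°/2 = 9.95°.
Swath width ≈ 2h·tan(θ/2) = 2 × 356 × tan(9.95°) = 124.9 km.

125 km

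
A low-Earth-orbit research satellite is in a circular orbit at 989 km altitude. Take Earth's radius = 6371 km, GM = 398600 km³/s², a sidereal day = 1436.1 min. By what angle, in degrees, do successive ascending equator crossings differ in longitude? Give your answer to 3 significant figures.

Semi-major axis a = 6371 + 989 = 7360 km. Period T = 2π√(a³/μ) = 2π√(7360³/398600) = 6283.9 s = 104.73 min.
During one orbit Earth rotates (6283.9 / 86166) × 360° = 26.25°.

26.3°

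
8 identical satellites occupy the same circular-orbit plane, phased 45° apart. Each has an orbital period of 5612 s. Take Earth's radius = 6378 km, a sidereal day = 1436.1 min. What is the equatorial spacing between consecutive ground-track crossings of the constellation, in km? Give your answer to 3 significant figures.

326 km

Single-satellite node shift = (5612.0/86166) × 360° = 23.45°.
With 8 satellites evenly phased, successive equator crossings are 23.45/8 = 2.931° apart.
That is 2.931 × 111.3 = 326 km at the equator.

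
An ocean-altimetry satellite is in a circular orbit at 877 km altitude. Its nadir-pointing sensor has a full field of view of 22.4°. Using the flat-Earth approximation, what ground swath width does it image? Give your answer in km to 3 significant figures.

347 km

Half-angle = 22.4°/2 = 11.2°.
Swath width ≈ 2h·tan(θ/2) = 2 × 877 × tan(11.2°) = 347.3 km.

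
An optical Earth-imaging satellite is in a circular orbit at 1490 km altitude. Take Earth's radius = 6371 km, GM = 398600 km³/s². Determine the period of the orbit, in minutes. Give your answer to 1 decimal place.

115.6 min

Semi-major axis a = 6371 + 1490 = 7861 km. Period T = 2π√(a³/μ) = 2π√(7861³/398600) = 6936.3 s = 115.61 min.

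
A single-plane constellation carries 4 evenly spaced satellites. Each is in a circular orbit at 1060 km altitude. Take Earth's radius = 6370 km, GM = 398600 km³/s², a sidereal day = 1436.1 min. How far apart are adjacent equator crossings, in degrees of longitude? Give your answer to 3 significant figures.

Semi-major axis a = 6370 + 1060 = 7430 km. Period T = 2π√(a³/μ) = 2π√(7430³/398600) = 6373.7 s = 106.23 min.
Single-satellite node shift = (6373.7/86166) × 360° = 26.63°.
With 4 satellites evenly phased, successive equator crossings are 26.63/4 = 6.657° apart.

6.66°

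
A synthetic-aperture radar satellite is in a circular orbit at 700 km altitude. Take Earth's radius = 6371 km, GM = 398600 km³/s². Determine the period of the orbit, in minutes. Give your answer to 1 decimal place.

Semi-major axis a = 6371 + 700 = 7071 km. Period T = 2π√(a³/μ) = 2π√(7071³/398600) = 5917.4 s = 98.62 min.

98.6 min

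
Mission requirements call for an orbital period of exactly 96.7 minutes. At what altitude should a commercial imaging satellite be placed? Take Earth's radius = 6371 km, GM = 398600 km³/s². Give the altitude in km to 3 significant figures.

T = 96.7 min = 5802.0 s.
From T = 2π√(a³/μ): a = (μ T²/4π²)^(1/3) = (398600 × 5802.0² / 4π²)^(1/3) = 6979 km.
Altitude h = a − R = 6979 − 6371 = 608 km.

608 km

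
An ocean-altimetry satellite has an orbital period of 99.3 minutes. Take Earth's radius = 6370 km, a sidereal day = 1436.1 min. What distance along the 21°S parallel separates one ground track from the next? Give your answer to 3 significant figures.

2580 km

T = 99.3 min = 5958.0 s.
Node shift per orbit = (5958.0/86166) × 360° = 24.89°.
Equatorial spacing = 24.89 × 111.2 km/° = 2767 km.
At 21° latitude, spacing = 2767 × cos(21°) = 2584 km.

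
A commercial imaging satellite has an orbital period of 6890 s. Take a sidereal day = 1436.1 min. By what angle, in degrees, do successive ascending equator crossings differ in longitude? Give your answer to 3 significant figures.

During one orbit Earth rotates (6890.0 / 86166) × 360° = 28.79°.

28.8°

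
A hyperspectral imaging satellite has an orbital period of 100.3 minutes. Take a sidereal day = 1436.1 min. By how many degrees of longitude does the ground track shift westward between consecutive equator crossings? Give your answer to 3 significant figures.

T = 100.3 min = 6018.0 s.
During one orbit Earth rotates (6018.0 / 86166) × 360° = 25.14°.

25.1°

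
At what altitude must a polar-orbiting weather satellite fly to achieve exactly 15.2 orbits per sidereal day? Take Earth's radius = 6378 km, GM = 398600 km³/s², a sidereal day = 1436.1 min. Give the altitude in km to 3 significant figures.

Required period T = 86166 / 15.2 = 5668.8 s.
From T = 2π√(a³/μ): a = (μ T²/4π²)^(1/3) = (398600 × 5668.8² / 4π²)^(1/3) = 6872 km.
Altitude h = a − R = 6872 − 6378 = 494 km.

494 km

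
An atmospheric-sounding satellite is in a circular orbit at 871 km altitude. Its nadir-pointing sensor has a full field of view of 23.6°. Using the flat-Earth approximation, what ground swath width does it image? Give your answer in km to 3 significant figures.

364 km

Half-angle = 23.6°/2 = 11.8°.
Swath width ≈ 2h·tan(θ/2) = 2 × 871 × tan(11.8°) = 363.9 km.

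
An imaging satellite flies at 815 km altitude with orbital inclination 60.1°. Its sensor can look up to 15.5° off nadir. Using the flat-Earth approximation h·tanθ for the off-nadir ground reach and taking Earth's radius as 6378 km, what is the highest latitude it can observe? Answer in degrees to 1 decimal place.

62.1°

For a prograde orbit the ground track reaches latitude ±i = ±60.1°.
Sensor half-swath on the ground ≈ 815·tan(15.5°) = 226 km = 2.03° of latitude.
Maximum observable latitude ≈ 60.1 + 2.03 = 62.1°.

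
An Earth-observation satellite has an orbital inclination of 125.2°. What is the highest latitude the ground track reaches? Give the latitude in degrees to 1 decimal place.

54.8°

Retrograde orbit: the ground track reaches ±(180° − i) = ±(180 − 125.2) = ±54.8°.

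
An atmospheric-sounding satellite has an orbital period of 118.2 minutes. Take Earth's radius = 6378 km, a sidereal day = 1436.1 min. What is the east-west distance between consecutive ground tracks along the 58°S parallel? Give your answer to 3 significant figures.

1750 km

T = 118.2 min = 7092.0 s.
Node shift per orbit = (7092.0/86166) × 360° = 29.63°.
Equatorial spacing = 29.63 × 111.3 km/° = 3298 km.
At 58° latitude, spacing = 3298 × cos(58°) = 1748 km.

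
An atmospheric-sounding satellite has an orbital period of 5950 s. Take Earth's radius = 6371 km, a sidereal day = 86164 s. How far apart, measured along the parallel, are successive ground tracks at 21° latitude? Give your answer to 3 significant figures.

Node shift per orbit = (5950.0/86164) × 360° = 24.86°.
Equatorial spacing = 24.86 × 111.2 km/° = 2764 km.
At 21° latitude, spacing = 2764 × cos(21°) = 2581 km.

2580 km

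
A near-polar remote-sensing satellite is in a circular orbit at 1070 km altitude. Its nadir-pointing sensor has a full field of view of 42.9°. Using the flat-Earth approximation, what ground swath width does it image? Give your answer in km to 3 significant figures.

841 km

Half-angle = 42.9°/2 = 21.45°.
Swath width ≈ 2h·tan(θ/2) = 2 × 1070 × tan(21.45°) = 840.8 km.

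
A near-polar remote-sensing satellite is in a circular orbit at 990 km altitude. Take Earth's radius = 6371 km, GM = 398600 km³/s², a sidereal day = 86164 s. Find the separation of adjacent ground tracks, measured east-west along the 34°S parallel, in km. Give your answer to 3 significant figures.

2420 km

Semi-major axis a = 6371 + 990 = 7361 km. Period T = 2π√(a³/μ) = 2π√(7361³/398600) = 6285.2 s = 104.75 min.
Node shift per orbit = (6285.2/86164) × 360° = 26.26°.
Equatorial spacing = 26.26 × 111.2 km/° = 2920 km.
At 34° latitude, spacing = 2920 × cos(34°) = 2421 km.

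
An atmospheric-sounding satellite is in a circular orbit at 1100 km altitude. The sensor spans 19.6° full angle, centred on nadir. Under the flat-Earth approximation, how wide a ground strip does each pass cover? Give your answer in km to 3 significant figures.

380 km

Half-angle = 19.6°/2 = 9.8°.
Swath width ≈ 2h·tan(θ/2) = 2 × 1100 × tan(9.8°) = 380.0 km.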